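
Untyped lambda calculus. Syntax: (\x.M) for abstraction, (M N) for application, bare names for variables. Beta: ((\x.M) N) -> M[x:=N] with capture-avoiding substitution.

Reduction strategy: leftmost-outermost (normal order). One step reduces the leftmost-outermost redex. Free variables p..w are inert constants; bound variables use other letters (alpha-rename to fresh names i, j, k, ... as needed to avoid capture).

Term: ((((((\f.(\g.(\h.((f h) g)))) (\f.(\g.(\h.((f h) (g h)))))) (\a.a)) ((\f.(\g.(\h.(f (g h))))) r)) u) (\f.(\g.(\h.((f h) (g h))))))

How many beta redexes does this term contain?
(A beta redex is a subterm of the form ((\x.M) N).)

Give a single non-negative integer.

Answer: 2

Derivation:
Term: ((((((\f.(\g.(\h.((f h) g)))) (\f.(\g.(\h.((f h) (g h)))))) (\a.a)) ((\f.(\g.(\h.(f (g h))))) r)) u) (\f.(\g.(\h.((f h) (g h))))))
  Redex: ((\f.(\g.(\h.((f h) g)))) (\f.(\g.(\h.((f h) (g h))))))
  Redex: ((\f.(\g.(\h.(f (g h))))) r)
Total redexes: 2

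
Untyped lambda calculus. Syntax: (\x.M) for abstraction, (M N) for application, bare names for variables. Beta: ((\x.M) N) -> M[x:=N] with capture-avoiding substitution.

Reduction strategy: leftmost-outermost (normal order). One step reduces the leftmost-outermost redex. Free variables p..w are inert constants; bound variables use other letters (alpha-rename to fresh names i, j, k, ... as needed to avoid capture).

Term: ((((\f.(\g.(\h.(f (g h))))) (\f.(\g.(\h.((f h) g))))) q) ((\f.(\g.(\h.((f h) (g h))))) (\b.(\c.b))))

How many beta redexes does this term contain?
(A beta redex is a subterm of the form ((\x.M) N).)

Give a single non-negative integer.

Term: ((((\f.(\g.(\h.(f (g h))))) (\f.(\g.(\h.((f h) g))))) q) ((\f.(\g.(\h.((f h) (g h))))) (\b.(\c.b))))
  Redex: ((\f.(\g.(\h.(f (g h))))) (\f.(\g.(\h.((f h) g)))))
  Redex: ((\f.(\g.(\h.((f h) (g h))))) (\b.(\c.b)))
Total redexes: 2

Answer: 2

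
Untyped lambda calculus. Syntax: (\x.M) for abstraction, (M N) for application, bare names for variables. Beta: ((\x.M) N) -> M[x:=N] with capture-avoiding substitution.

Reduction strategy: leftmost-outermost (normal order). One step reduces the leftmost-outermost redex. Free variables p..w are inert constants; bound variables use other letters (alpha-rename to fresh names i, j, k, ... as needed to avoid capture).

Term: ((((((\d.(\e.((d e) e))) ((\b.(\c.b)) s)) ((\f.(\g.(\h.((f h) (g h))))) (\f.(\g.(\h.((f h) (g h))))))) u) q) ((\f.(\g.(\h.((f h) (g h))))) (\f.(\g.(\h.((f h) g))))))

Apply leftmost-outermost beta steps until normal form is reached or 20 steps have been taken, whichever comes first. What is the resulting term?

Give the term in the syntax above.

Answer: ((((s (\g.(\h.(\i.((h i) ((g h) i)))))) u) q) (\g.(\h.(\i.((h i) (g h))))))

Derivation:
Step 0: ((((((\d.(\e.((d e) e))) ((\b.(\c.b)) s)) ((\f.(\g.(\h.((f h) (g h))))) (\f.(\g.(\h.((f h) (g h))))))) u) q) ((\f.(\g.(\h.((f h) (g h))))) (\f.(\g.(\h.((f h) g))))))
Step 1: (((((\e.((((\b.(\c.b)) s) e) e)) ((\f.(\g.(\h.((f h) (g h))))) (\f.(\g.(\h.((f h) (g h))))))) u) q) ((\f.(\g.(\h.((f h) (g h))))) (\f.(\g.(\h.((f h) g))))))
Step 2: (((((((\b.(\c.b)) s) ((\f.(\g.(\h.((f h) (g h))))) (\f.(\g.(\h.((f h) (g h))))))) ((\f.(\g.(\h.((f h) (g h))))) (\f.(\g.(\h.((f h) (g h))))))) u) q) ((\f.(\g.(\h.((f h) (g h))))) (\f.(\g.(\h.((f h) g))))))
Step 3: ((((((\c.s) ((\f.(\g.(\h.((f h) (g h))))) (\f.(\g.(\h.((f h) (g h))))))) ((\f.(\g.(\h.((f h) (g h))))) (\f.(\g.(\h.((f h) (g h))))))) u) q) ((\f.(\g.(\h.((f h) (g h))))) (\f.(\g.(\h.((f h) g))))))
Step 4: ((((s ((\f.(\g.(\h.((f h) (g h))))) (\f.(\g.(\h.((f h) (g h))))))) u) q) ((\f.(\g.(\h.((f h) (g h))))) (\f.(\g.(\h.((f h) g))))))
Step 5: ((((s (\g.(\h.(((\f.(\g.(\h.((f h) (g h))))) h) (g h))))) u) q) ((\f.(\g.(\h.((f h) (g h))))) (\f.(\g.(\h.((f h) g))))))
Step 6: ((((s (\g.(\h.((\g.(\i.((h i) (g i)))) (g h))))) u) q) ((\f.(\g.(\h.((f h) (g h))))) (\f.(\g.(\h.((f h) g))))))
Step 7: ((((s (\g.(\h.(\i.((h i) ((g h) i)))))) u) q) ((\f.(\g.(\h.((f h) (g h))))) (\f.(\g.(\h.((f h) g))))))
Step 8: ((((s (\g.(\h.(\i.((h i) ((g h) i)))))) u) q) (\g.(\h.(((\f.(\g.(\h.((f h) g)))) h) (g h)))))
Step 9: ((((s (\g.(\h.(\i.((h i) ((g h) i)))))) u) q) (\g.(\h.((\g.(\i.((h i) g))) (g h)))))
Step 10: ((((s (\g.(\h.(\i.((h i) ((g h) i)))))) u) q) (\g.(\h.(\i.((h i) (g h))))))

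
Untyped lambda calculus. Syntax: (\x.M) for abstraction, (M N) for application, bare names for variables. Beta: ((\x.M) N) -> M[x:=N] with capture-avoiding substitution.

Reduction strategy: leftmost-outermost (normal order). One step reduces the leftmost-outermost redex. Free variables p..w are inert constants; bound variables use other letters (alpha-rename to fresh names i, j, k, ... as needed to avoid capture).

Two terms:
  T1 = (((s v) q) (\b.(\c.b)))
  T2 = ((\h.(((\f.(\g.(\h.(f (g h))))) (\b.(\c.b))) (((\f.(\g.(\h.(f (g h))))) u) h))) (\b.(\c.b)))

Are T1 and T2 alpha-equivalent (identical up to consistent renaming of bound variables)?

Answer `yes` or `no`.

Answer: no

Derivation:
Term 1: (((s v) q) (\b.(\c.b)))
Term 2: ((\h.(((\f.(\g.(\h.(f (g h))))) (\b.(\c.b))) (((\f.(\g.(\h.(f (g h))))) u) h))) (\b.(\c.b)))
Alpha-equivalence: compare structure up to binder renaming.
Result: False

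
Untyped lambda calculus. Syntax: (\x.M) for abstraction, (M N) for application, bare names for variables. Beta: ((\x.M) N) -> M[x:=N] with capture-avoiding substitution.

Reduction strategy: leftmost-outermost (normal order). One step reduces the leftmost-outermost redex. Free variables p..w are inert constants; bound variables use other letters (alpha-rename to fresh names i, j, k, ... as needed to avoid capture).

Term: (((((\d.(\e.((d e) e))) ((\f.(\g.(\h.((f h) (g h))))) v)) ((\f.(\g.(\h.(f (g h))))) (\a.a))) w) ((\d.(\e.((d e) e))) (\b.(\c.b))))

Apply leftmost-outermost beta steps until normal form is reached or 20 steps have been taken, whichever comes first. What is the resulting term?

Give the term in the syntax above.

Answer: ((((v (\g.(\h.(g h)))) (\h.(\i.(h i)))) w) (\e.e))

Derivation:
Step 0: (((((\d.(\e.((d e) e))) ((\f.(\g.(\h.((f h) (g h))))) v)) ((\f.(\g.(\h.(f (g h))))) (\a.a))) w) ((\d.(\e.((d e) e))) (\b.(\c.b))))
Step 1: ((((\e.((((\f.(\g.(\h.((f h) (g h))))) v) e) e)) ((\f.(\g.(\h.(f (g h))))) (\a.a))) w) ((\d.(\e.((d e) e))) (\b.(\c.b))))
Step 2: ((((((\f.(\g.(\h.((f h) (g h))))) v) ((\f.(\g.(\h.(f (g h))))) (\a.a))) ((\f.(\g.(\h.(f (g h))))) (\a.a))) w) ((\d.(\e.((d e) e))) (\b.(\c.b))))
Step 3: (((((\g.(\h.((v h) (g h)))) ((\f.(\g.(\h.(f (g h))))) (\a.a))) ((\f.(\g.(\h.(f (g h))))) (\a.a))) w) ((\d.(\e.((d e) e))) (\b.(\c.b))))
Step 4: ((((\h.((v h) (((\f.(\g.(\h.(f (g h))))) (\a.a)) h))) ((\f.(\g.(\h.(f (g h))))) (\a.a))) w) ((\d.(\e.((d e) e))) (\b.(\c.b))))
Step 5: ((((v ((\f.(\g.(\h.(f (g h))))) (\a.a))) (((\f.(\g.(\h.(f (g h))))) (\a.a)) ((\f.(\g.(\h.(f (g h))))) (\a.a)))) w) ((\d.(\e.((d e) e))) (\b.(\c.b))))
Step 6: ((((v (\g.(\h.((\a.a) (g h))))) (((\f.(\g.(\h.(f (g h))))) (\a.a)) ((\f.(\g.(\h.(f (g h))))) (\a.a)))) w) ((\d.(\e.((d e) e))) (\b.(\c.b))))
Step 7: ((((v (\g.(\h.(g h)))) (((\f.(\g.(\h.(f (g h))))) (\a.a)) ((\f.(\g.(\h.(f (g h))))) (\a.a)))) w) ((\d.(\e.((d e) e))) (\b.(\c.b))))
Step 8: ((((v (\g.(\h.(g h)))) ((\g.(\h.((\a.a) (g h)))) ((\f.(\g.(\h.(f (g h))))) (\a.a)))) w) ((\d.(\e.((d e) e))) (\b.(\c.b))))
Step 9: ((((v (\g.(\h.(g h)))) (\h.((\a.a) (((\f.(\g.(\h.(f (g h))))) (\a.a)) h)))) w) ((\d.(\e.((d e) e))) (\b.(\c.b))))
Step 10: ((((v (\g.(\h.(g h)))) (\h.(((\f.(\g.(\h.(f (g h))))) (\a.a)) h))) w) ((\d.(\e.((d e) e))) (\b.(\c.b))))
Step 11: ((((v (\g.(\h.(g h)))) (\h.((\g.(\h.((\a.a) (g h)))) h))) w) ((\d.(\e.((d e) e))) (\b.(\c.b))))
Step 12: ((((v (\g.(\h.(g h)))) (\h.(\i.((\a.a) (h i))))) w) ((\d.(\e.((d e) e))) (\b.(\c.b))))
Step 13: ((((v (\g.(\h.(g h)))) (\h.(\i.(h i)))) w) ((\d.(\e.((d e) e))) (\b.(\c.b))))
Step 14: ((((v (\g.(\h.(g h)))) (\h.(\i.(h i)))) w) (\e.(((\b.(\c.b)) e) e)))
Step 15: ((((v (\g.(\h.(g h)))) (\h.(\i.(h i)))) w) (\e.((\c.e) e)))
Step 16: ((((v (\g.(\h.(g h)))) (\h.(\i.(h i)))) w) (\e.e))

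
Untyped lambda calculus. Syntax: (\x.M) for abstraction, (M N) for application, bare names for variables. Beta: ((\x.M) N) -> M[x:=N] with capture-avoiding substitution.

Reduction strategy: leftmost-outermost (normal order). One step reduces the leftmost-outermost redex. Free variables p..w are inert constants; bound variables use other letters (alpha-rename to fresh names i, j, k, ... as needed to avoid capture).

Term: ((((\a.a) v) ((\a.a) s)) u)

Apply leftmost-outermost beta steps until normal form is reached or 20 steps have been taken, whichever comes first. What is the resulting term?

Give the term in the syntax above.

Answer: ((v s) u)

Derivation:
Step 0: ((((\a.a) v) ((\a.a) s)) u)
Step 1: ((v ((\a.a) s)) u)
Step 2: ((v s) u)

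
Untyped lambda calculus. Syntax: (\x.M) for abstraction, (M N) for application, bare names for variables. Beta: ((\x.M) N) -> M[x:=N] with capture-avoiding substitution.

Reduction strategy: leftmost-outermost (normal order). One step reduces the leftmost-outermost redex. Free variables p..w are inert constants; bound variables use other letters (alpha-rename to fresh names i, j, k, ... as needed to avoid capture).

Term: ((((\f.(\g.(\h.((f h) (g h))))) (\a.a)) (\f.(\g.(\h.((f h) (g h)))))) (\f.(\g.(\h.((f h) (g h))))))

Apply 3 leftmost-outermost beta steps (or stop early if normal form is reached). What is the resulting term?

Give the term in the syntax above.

Answer: (((\a.a) (\f.(\g.(\h.((f h) (g h)))))) ((\f.(\g.(\h.((f h) (g h))))) (\f.(\g.(\h.((f h) (g h)))))))

Derivation:
Step 0: ((((\f.(\g.(\h.((f h) (g h))))) (\a.a)) (\f.(\g.(\h.((f h) (g h)))))) (\f.(\g.(\h.((f h) (g h))))))
Step 1: (((\g.(\h.(((\a.a) h) (g h)))) (\f.(\g.(\h.((f h) (g h)))))) (\f.(\g.(\h.((f h) (g h))))))
Step 2: ((\h.(((\a.a) h) ((\f.(\g.(\h.((f h) (g h))))) h))) (\f.(\g.(\h.((f h) (g h))))))
Step 3: (((\a.a) (\f.(\g.(\h.((f h) (g h)))))) ((\f.(\g.(\h.((f h) (g h))))) (\f.(\g.(\h.((f h) (g h)))))))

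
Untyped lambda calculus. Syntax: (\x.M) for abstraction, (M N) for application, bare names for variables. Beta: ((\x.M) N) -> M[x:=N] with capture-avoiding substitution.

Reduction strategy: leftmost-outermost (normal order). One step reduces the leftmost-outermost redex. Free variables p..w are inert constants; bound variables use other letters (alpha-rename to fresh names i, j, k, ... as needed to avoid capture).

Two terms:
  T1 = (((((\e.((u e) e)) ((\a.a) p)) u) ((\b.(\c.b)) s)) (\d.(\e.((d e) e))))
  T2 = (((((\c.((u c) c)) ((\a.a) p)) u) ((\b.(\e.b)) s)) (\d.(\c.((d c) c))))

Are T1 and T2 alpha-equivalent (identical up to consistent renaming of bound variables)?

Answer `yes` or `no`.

Term 1: (((((\e.((u e) e)) ((\a.a) p)) u) ((\b.(\c.b)) s)) (\d.(\e.((d e) e))))
Term 2: (((((\c.((u c) c)) ((\a.a) p)) u) ((\b.(\e.b)) s)) (\d.(\c.((d c) c))))
Alpha-equivalence: compare structure up to binder renaming.
Result: True

Answer: yes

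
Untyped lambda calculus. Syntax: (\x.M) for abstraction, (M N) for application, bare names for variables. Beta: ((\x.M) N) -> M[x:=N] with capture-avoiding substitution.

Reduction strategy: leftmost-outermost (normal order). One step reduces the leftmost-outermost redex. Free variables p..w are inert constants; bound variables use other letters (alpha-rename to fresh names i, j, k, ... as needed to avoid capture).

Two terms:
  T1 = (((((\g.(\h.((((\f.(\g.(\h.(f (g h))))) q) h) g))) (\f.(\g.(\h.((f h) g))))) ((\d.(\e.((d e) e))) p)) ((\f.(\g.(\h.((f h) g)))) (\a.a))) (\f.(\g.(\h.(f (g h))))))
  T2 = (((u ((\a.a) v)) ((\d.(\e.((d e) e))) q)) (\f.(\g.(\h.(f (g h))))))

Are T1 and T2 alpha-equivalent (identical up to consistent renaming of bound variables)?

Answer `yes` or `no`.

Term 1: (((((\g.(\h.((((\f.(\g.(\h.(f (g h))))) q) h) g))) (\f.(\g.(\h.((f h) g))))) ((\d.(\e.((d e) e))) p)) ((\f.(\g.(\h.((f h) g)))) (\a.a))) (\f.(\g.(\h.(f (g h))))))
Term 2: (((u ((\a.a) v)) ((\d.(\e.((d e) e))) q)) (\f.(\g.(\h.(f (g h))))))
Alpha-equivalence: compare structure up to binder renaming.
Result: False

Answer: no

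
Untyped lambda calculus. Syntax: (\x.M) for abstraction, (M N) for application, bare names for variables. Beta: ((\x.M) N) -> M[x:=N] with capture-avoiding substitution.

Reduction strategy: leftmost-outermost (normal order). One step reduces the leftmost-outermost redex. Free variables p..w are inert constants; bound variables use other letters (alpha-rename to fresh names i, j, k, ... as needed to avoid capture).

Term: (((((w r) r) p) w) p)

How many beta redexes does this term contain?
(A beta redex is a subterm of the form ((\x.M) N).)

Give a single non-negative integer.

Answer: 0

Derivation:
Term: (((((w r) r) p) w) p)
  (no redexes)
Total redexes: 0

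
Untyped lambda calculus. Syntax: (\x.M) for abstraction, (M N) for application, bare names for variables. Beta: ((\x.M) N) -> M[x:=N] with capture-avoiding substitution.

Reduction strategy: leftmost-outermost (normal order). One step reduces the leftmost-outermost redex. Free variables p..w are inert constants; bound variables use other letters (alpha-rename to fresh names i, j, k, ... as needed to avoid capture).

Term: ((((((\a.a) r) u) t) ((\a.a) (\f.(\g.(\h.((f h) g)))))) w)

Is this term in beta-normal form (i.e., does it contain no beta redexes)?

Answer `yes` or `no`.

Term: ((((((\a.a) r) u) t) ((\a.a) (\f.(\g.(\h.((f h) g)))))) w)
Found 2 beta redex(es).

Answer: no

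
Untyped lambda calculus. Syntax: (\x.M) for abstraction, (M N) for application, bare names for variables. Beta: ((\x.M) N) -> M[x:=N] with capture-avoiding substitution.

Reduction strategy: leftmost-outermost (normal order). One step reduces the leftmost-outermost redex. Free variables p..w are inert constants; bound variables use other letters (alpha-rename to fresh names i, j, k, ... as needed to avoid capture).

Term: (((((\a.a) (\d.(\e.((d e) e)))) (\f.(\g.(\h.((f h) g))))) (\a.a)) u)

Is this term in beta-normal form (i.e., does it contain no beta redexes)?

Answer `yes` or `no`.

Term: (((((\a.a) (\d.(\e.((d e) e)))) (\f.(\g.(\h.((f h) g))))) (\a.a)) u)
Found 1 beta redex(es).

Answer: no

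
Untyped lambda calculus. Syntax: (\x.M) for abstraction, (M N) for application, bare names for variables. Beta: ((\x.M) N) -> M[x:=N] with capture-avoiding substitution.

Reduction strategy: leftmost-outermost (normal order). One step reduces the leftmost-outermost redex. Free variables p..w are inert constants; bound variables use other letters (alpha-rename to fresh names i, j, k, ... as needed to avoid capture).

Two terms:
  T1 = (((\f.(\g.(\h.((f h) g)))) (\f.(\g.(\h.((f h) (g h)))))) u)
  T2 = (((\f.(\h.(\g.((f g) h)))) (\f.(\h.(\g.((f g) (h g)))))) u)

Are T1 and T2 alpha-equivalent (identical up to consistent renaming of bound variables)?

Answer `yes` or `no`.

Answer: yes

Derivation:
Term 1: (((\f.(\g.(\h.((f h) g)))) (\f.(\g.(\h.((f h) (g h)))))) u)
Term 2: (((\f.(\h.(\g.((f g) h)))) (\f.(\h.(\g.((f g) (h g)))))) u)
Alpha-equivalence: compare structure up to binder renaming.
Result: True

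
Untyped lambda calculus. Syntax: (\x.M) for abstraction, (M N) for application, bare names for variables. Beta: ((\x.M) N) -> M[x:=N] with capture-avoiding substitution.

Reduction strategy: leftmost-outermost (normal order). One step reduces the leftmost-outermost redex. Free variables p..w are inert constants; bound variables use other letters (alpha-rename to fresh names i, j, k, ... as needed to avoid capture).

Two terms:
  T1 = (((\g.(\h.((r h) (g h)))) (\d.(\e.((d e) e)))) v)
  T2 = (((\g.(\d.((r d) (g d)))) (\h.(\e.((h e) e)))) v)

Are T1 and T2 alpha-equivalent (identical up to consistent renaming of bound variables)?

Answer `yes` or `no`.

Term 1: (((\g.(\h.((r h) (g h)))) (\d.(\e.((d e) e)))) v)
Term 2: (((\g.(\d.((r d) (g d)))) (\h.(\e.((h e) e)))) v)
Alpha-equivalence: compare structure up to binder renaming.
Result: True

Answer: yes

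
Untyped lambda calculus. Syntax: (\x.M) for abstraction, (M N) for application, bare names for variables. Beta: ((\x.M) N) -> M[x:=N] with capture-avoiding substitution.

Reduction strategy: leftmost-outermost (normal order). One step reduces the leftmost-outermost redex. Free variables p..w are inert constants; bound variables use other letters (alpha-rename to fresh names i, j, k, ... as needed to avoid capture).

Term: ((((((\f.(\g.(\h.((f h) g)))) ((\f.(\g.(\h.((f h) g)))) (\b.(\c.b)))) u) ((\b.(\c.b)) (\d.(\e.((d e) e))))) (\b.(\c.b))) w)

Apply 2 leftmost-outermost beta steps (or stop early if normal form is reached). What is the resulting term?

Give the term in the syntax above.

Step 0: ((((((\f.(\g.(\h.((f h) g)))) ((\f.(\g.(\h.((f h) g)))) (\b.(\c.b)))) u) ((\b.(\c.b)) (\d.(\e.((d e) e))))) (\b.(\c.b))) w)
Step 1: (((((\g.(\h.((((\f.(\g.(\h.((f h) g)))) (\b.(\c.b))) h) g))) u) ((\b.(\c.b)) (\d.(\e.((d e) e))))) (\b.(\c.b))) w)
Step 2: ((((\h.((((\f.(\g.(\h.((f h) g)))) (\b.(\c.b))) h) u)) ((\b.(\c.b)) (\d.(\e.((d e) e))))) (\b.(\c.b))) w)

Answer: ((((\h.((((\f.(\g.(\h.((f h) g)))) (\b.(\c.b))) h) u)) ((\b.(\c.b)) (\d.(\e.((d e) e))))) (\b.(\c.b))) w)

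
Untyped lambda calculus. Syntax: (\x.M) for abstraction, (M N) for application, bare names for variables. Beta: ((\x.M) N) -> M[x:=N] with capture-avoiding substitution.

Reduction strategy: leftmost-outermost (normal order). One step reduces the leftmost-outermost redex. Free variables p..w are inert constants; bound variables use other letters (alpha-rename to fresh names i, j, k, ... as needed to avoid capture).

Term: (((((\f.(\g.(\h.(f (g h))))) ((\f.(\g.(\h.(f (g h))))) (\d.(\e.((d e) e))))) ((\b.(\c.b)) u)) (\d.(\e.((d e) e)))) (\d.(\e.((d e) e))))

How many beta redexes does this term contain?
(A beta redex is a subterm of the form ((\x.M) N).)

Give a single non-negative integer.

Answer: 3

Derivation:
Term: (((((\f.(\g.(\h.(f (g h))))) ((\f.(\g.(\h.(f (g h))))) (\d.(\e.((d e) e))))) ((\b.(\c.b)) u)) (\d.(\e.((d e) e)))) (\d.(\e.((d e) e))))
  Redex: ((\f.(\g.(\h.(f (g h))))) ((\f.(\g.(\h.(f (g h))))) (\d.(\e.((d e) e)))))
  Redex: ((\f.(\g.(\h.(f (g h))))) (\d.(\e.((d e) e))))
  Redex: ((\b.(\c.b)) u)
Total redexes: 3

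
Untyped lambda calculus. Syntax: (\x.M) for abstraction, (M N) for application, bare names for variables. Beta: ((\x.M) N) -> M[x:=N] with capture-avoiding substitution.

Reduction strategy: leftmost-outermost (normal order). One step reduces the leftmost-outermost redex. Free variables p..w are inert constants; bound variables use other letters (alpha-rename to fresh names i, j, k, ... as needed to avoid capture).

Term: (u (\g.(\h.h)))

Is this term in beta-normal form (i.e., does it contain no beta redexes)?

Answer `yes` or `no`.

Answer: yes

Derivation:
Term: (u (\g.(\h.h)))
No beta redexes found.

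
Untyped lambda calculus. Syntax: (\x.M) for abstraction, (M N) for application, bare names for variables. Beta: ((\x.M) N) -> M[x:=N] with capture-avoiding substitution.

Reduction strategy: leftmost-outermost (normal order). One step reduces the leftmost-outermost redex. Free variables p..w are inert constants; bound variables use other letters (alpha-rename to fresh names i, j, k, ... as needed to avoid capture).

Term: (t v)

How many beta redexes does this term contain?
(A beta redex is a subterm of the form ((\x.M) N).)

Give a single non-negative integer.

Term: (t v)
  (no redexes)
Total redexes: 0

Answer: 0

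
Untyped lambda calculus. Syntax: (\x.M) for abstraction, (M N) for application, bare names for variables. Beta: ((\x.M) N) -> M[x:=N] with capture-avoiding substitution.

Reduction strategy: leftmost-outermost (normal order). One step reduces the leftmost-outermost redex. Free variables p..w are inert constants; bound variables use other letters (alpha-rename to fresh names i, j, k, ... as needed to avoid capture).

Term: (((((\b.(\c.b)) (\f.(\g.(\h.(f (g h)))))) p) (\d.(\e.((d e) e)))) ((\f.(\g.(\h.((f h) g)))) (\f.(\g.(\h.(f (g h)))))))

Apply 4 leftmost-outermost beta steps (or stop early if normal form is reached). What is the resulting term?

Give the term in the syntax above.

Step 0: (((((\b.(\c.b)) (\f.(\g.(\h.(f (g h)))))) p) (\d.(\e.((d e) e)))) ((\f.(\g.(\h.((f h) g)))) (\f.(\g.(\h.(f (g h)))))))
Step 1: ((((\c.(\f.(\g.(\h.(f (g h)))))) p) (\d.(\e.((d e) e)))) ((\f.(\g.(\h.((f h) g)))) (\f.(\g.(\h.(f (g h)))))))
Step 2: (((\f.(\g.(\h.(f (g h))))) (\d.(\e.((d e) e)))) ((\f.(\g.(\h.((f h) g)))) (\f.(\g.(\h.(f (g h)))))))
Step 3: ((\g.(\h.((\d.(\e.((d e) e))) (g h)))) ((\f.(\g.(\h.((f h) g)))) (\f.(\g.(\h.(f (g h)))))))
Step 4: (\h.((\d.(\e.((d e) e))) (((\f.(\g.(\h.((f h) g)))) (\f.(\g.(\h.(f (g h)))))) h)))

Answer: (\h.((\d.(\e.((d e) e))) (((\f.(\g.(\h.((f h) g)))) (\f.(\g.(\h.(f (g h)))))) h)))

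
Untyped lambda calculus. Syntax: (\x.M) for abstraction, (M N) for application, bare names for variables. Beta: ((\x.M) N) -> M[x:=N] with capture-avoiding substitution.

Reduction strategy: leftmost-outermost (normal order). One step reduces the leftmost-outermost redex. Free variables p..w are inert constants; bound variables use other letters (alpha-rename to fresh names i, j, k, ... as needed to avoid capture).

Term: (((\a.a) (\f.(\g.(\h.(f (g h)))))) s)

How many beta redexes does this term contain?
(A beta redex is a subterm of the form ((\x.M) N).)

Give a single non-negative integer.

Term: (((\a.a) (\f.(\g.(\h.(f (g h)))))) s)
  Redex: ((\a.a) (\f.(\g.(\h.(f (g h))))))
Total redexes: 1

Answer: 1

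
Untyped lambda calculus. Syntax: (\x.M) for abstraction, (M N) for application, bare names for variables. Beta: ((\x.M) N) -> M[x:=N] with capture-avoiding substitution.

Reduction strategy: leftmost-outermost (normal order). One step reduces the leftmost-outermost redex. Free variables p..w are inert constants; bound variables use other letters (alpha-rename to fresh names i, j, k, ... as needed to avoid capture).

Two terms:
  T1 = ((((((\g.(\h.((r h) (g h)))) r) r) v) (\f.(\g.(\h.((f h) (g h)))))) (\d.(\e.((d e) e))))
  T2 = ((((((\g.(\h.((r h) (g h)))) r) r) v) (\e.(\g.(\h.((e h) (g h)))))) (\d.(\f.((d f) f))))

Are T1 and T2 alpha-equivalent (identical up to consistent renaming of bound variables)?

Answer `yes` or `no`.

Term 1: ((((((\g.(\h.((r h) (g h)))) r) r) v) (\f.(\g.(\h.((f h) (g h)))))) (\d.(\e.((d e) e))))
Term 2: ((((((\g.(\h.((r h) (g h)))) r) r) v) (\e.(\g.(\h.((e h) (g h)))))) (\d.(\f.((d f) f))))
Alpha-equivalence: compare structure up to binder renaming.
Result: True

Answer: yes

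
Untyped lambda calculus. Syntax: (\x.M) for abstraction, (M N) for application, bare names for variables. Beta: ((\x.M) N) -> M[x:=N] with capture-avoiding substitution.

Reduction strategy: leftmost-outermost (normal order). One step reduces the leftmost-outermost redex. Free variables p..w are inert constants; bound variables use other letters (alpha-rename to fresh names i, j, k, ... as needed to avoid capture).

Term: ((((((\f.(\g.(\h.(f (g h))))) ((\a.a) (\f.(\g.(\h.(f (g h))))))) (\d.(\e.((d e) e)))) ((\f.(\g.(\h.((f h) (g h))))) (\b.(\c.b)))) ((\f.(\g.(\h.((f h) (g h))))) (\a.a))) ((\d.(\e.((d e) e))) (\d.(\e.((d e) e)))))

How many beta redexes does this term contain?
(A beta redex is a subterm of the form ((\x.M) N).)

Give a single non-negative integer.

Term: ((((((\f.(\g.(\h.(f (g h))))) ((\a.a) (\f.(\g.(\h.(f (g h))))))) (\d.(\e.((d e) e)))) ((\f.(\g.(\h.((f h) (g h))))) (\b.(\c.b)))) ((\f.(\g.(\h.((f h) (g h))))) (\a.a))) ((\d.(\e.((d e) e))) (\d.(\e.((d e) e)))))
  Redex: ((\f.(\g.(\h.(f (g h))))) ((\a.a) (\f.(\g.(\h.(f (g h)))))))
  Redex: ((\a.a) (\f.(\g.(\h.(f (g h))))))
  Redex: ((\f.(\g.(\h.((f h) (g h))))) (\b.(\c.b)))
  Redex: ((\f.(\g.(\h.((f h) (g h))))) (\a.a))
  Redex: ((\d.(\e.((d e) e))) (\d.(\e.((d e) e))))
Total redexes: 5

Answer: 5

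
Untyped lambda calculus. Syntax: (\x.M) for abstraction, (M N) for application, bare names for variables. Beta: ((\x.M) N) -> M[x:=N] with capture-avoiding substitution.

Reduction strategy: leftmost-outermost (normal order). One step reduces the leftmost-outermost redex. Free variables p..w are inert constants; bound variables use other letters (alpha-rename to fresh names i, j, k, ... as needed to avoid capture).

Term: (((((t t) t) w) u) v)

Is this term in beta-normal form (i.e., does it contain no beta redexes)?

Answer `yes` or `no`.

Answer: yes

Derivation:
Term: (((((t t) t) w) u) v)
No beta redexes found.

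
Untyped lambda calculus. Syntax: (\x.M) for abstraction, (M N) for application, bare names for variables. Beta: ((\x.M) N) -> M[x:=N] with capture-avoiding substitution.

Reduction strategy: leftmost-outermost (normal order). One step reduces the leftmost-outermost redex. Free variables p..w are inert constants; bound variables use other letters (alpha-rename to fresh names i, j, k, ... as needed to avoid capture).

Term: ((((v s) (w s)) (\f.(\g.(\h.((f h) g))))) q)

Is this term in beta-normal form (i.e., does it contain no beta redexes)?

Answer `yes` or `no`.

Term: ((((v s) (w s)) (\f.(\g.(\h.((f h) g))))) q)
No beta redexes found.

Answer: yes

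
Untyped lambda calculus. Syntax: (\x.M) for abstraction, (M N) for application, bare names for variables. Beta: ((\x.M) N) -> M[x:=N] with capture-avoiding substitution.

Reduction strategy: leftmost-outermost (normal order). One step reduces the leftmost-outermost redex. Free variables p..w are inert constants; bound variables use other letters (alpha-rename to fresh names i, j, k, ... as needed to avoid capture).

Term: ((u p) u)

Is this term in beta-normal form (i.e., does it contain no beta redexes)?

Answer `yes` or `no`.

Answer: yes

Derivation:
Term: ((u p) u)
No beta redexes found.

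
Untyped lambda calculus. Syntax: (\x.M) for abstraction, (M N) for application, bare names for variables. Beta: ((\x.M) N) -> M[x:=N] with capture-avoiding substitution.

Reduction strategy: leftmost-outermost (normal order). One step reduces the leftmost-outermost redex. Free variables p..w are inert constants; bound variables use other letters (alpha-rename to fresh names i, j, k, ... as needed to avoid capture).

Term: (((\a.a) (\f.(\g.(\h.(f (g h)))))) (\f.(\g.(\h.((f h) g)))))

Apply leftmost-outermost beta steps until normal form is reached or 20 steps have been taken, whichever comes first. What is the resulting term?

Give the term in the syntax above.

Answer: (\g.(\h.(\i.(\j.(((g h) j) i)))))

Derivation:
Step 0: (((\a.a) (\f.(\g.(\h.(f (g h)))))) (\f.(\g.(\h.((f h) g)))))
Step 1: ((\f.(\g.(\h.(f (g h))))) (\f.(\g.(\h.((f h) g)))))
Step 2: (\g.(\h.((\f.(\g.(\h.((f h) g)))) (g h))))
Step 3: (\g.(\h.(\i.(\j.(((g h) j) i)))))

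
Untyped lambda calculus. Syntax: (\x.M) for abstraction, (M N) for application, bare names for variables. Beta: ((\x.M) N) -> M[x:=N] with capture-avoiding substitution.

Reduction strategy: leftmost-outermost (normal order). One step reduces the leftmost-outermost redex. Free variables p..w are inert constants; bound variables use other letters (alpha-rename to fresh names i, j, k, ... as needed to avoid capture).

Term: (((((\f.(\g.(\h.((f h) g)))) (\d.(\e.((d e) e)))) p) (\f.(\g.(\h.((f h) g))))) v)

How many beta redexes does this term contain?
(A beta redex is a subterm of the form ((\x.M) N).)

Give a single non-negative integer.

Term: (((((\f.(\g.(\h.((f h) g)))) (\d.(\e.((d e) e)))) p) (\f.(\g.(\h.((f h) g))))) v)
  Redex: ((\f.(\g.(\h.((f h) g)))) (\d.(\e.((d e) e))))
Total redexes: 1

Answer: 1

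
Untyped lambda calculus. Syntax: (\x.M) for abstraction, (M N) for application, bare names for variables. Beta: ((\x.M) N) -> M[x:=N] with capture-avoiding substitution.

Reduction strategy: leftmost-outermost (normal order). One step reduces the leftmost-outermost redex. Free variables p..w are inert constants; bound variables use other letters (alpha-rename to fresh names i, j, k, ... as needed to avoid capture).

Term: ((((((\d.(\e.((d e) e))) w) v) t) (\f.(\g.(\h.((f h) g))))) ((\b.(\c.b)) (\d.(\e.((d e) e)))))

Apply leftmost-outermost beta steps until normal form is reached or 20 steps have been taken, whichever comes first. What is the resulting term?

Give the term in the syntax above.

Step 0: ((((((\d.(\e.((d e) e))) w) v) t) (\f.(\g.(\h.((f h) g))))) ((\b.(\c.b)) (\d.(\e.((d e) e)))))
Step 1: (((((\e.((w e) e)) v) t) (\f.(\g.(\h.((f h) g))))) ((\b.(\c.b)) (\d.(\e.((d e) e)))))
Step 2: (((((w v) v) t) (\f.(\g.(\h.((f h) g))))) ((\b.(\c.b)) (\d.(\e.((d e) e)))))
Step 3: (((((w v) v) t) (\f.(\g.(\h.((f h) g))))) (\c.(\d.(\e.((d e) e)))))

Answer: (((((w v) v) t) (\f.(\g.(\h.((f h) g))))) (\c.(\d.(\e.((d e) e)))))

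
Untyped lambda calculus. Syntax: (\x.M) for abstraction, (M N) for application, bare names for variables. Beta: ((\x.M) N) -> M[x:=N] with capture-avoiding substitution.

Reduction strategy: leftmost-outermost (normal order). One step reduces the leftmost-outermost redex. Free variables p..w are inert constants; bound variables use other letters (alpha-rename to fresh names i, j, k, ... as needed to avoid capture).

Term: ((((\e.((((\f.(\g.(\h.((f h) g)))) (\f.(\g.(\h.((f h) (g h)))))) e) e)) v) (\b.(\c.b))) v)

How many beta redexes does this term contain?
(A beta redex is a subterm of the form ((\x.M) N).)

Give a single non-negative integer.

Answer: 2

Derivation:
Term: ((((\e.((((\f.(\g.(\h.((f h) g)))) (\f.(\g.(\h.((f h) (g h)))))) e) e)) v) (\b.(\c.b))) v)
  Redex: ((\e.((((\f.(\g.(\h.((f h) g)))) (\f.(\g.(\h.((f h) (g h)))))) e) e)) v)
  Redex: ((\f.(\g.(\h.((f h) g)))) (\f.(\g.(\h.((f h) (g h))))))
Total redexes: 2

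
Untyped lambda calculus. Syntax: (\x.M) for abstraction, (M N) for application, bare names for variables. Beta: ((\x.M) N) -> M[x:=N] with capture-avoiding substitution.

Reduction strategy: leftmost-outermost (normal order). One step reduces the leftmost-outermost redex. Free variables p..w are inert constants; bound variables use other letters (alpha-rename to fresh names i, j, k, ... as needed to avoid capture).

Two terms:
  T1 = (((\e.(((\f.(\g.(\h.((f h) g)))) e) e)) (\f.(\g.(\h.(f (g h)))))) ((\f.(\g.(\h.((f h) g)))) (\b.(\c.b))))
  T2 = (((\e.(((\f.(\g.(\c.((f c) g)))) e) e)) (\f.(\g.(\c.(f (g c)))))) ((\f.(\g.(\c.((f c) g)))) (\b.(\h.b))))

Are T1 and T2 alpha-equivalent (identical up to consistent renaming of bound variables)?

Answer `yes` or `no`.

Answer: yes

Derivation:
Term 1: (((\e.(((\f.(\g.(\h.((f h) g)))) e) e)) (\f.(\g.(\h.(f (g h)))))) ((\f.(\g.(\h.((f h) g)))) (\b.(\c.b))))
Term 2: (((\e.(((\f.(\g.(\c.((f c) g)))) e) e)) (\f.(\g.(\c.(f (g c)))))) ((\f.(\g.(\c.((f c) g)))) (\b.(\h.b))))
Alpha-equivalence: compare structure up to binder renaming.
Result: True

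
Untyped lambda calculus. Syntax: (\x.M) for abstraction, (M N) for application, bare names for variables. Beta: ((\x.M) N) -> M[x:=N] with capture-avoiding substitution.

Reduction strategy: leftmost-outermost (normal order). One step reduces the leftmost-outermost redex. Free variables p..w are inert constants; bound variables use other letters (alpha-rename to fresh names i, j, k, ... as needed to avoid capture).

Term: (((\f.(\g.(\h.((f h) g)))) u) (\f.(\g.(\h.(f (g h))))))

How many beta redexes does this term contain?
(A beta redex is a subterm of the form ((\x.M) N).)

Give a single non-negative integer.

Answer: 1

Derivation:
Term: (((\f.(\g.(\h.((f h) g)))) u) (\f.(\g.(\h.(f (g h))))))
  Redex: ((\f.(\g.(\h.((f h) g)))) u)
Total redexes: 1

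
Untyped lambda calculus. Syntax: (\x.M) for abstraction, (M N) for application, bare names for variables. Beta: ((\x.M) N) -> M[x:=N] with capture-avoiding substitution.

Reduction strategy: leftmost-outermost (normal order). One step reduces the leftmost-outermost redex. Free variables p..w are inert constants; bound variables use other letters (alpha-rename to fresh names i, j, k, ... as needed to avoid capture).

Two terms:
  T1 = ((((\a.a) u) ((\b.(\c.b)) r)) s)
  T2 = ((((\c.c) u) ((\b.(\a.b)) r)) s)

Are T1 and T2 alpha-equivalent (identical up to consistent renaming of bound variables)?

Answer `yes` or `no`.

Answer: yes

Derivation:
Term 1: ((((\a.a) u) ((\b.(\c.b)) r)) s)
Term 2: ((((\c.c) u) ((\b.(\a.b)) r)) s)
Alpha-equivalence: compare structure up to binder renaming.
Result: True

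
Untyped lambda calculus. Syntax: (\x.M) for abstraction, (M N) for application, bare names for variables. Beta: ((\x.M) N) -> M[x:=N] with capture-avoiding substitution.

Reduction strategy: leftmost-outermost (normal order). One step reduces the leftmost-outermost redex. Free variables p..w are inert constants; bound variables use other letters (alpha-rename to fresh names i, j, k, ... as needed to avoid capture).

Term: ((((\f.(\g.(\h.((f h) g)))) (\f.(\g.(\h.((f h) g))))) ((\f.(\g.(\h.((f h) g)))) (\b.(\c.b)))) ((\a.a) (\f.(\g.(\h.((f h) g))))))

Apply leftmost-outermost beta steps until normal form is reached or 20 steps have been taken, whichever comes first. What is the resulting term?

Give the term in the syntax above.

Answer: (\h.(\i.((h i) (\g.(\h.h)))))

Derivation:
Step 0: ((((\f.(\g.(\h.((f h) g)))) (\f.(\g.(\h.((f h) g))))) ((\f.(\g.(\h.((f h) g)))) (\b.(\c.b)))) ((\a.a) (\f.(\g.(\h.((f h) g))))))
Step 1: (((\g.(\h.(((\f.(\g.(\h.((f h) g)))) h) g))) ((\f.(\g.(\h.((f h) g)))) (\b.(\c.b)))) ((\a.a) (\f.(\g.(\h.((f h) g))))))
Step 2: ((\h.(((\f.(\g.(\h.((f h) g)))) h) ((\f.(\g.(\h.((f h) g)))) (\b.(\c.b))))) ((\a.a) (\f.(\g.(\h.((f h) g))))))
Step 3: (((\f.(\g.(\h.((f h) g)))) ((\a.a) (\f.(\g.(\h.((f h) g)))))) ((\f.(\g.(\h.((f h) g)))) (\b.(\c.b))))
Step 4: ((\g.(\h.((((\a.a) (\f.(\g.(\h.((f h) g))))) h) g))) ((\f.(\g.(\h.((f h) g)))) (\b.(\c.b))))
Step 5: (\h.((((\a.a) (\f.(\g.(\h.((f h) g))))) h) ((\f.(\g.(\h.((f h) g)))) (\b.(\c.b)))))
Step 6: (\h.(((\f.(\g.(\h.((f h) g)))) h) ((\f.(\g.(\h.((f h) g)))) (\b.(\c.b)))))
Step 7: (\h.((\g.(\i.((h i) g))) ((\f.(\g.(\h.((f h) g)))) (\b.(\c.b)))))
Step 8: (\h.(\i.((h i) ((\f.(\g.(\h.((f h) g)))) (\b.(\c.b))))))
Step 9: (\h.(\i.((h i) (\g.(\h.(((\b.(\c.b)) h) g))))))
Step 10: (\h.(\i.((h i) (\g.(\h.((\c.h) g))))))
Step 11: (\h.(\i.((h i) (\g.(\h.h)))))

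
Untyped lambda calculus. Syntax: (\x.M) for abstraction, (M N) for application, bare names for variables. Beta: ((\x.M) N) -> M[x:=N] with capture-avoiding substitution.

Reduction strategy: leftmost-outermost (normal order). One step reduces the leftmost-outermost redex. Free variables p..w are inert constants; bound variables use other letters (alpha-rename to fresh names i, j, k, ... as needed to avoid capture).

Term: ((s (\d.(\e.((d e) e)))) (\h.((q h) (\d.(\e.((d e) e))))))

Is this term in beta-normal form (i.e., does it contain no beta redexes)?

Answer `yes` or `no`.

Term: ((s (\d.(\e.((d e) e)))) (\h.((q h) (\d.(\e.((d e) e))))))
No beta redexes found.

Answer: yes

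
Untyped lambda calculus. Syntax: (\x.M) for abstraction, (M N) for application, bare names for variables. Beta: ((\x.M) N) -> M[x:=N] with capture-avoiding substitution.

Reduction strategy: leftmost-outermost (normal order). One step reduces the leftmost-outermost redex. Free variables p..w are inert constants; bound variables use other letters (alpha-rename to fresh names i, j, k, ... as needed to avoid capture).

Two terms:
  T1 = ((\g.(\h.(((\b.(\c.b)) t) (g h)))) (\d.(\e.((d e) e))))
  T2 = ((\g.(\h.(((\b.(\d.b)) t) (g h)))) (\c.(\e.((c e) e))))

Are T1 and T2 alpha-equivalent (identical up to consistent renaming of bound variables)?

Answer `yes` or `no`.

Answer: yes

Derivation:
Term 1: ((\g.(\h.(((\b.(\c.b)) t) (g h)))) (\d.(\e.((d e) e))))
Term 2: ((\g.(\h.(((\b.(\d.b)) t) (g h)))) (\c.(\e.((c e) e))))
Alpha-equivalence: compare structure up to binder renaming.
Result: True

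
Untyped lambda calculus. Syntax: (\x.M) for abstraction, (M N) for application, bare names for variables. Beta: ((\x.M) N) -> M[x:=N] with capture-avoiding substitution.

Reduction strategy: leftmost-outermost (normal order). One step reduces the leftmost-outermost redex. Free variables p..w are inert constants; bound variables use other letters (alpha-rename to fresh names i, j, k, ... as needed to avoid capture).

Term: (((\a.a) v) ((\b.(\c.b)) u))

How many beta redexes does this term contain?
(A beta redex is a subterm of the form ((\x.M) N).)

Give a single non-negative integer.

Term: (((\a.a) v) ((\b.(\c.b)) u))
  Redex: ((\a.a) v)
  Redex: ((\b.(\c.b)) u)
Total redexes: 2

Answer: 2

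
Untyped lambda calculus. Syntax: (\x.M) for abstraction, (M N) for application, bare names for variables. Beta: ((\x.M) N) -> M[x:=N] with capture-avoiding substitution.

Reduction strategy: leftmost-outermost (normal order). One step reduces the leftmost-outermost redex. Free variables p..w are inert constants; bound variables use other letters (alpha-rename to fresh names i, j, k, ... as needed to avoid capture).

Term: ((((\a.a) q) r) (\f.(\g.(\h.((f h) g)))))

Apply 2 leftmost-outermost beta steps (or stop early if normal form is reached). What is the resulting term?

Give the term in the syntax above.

Step 0: ((((\a.a) q) r) (\f.(\g.(\h.((f h) g)))))
Step 1: ((q r) (\f.(\g.(\h.((f h) g)))))
Step 2: (normal form reached)

Answer: ((q r) (\f.(\g.(\h.((f h) g)))))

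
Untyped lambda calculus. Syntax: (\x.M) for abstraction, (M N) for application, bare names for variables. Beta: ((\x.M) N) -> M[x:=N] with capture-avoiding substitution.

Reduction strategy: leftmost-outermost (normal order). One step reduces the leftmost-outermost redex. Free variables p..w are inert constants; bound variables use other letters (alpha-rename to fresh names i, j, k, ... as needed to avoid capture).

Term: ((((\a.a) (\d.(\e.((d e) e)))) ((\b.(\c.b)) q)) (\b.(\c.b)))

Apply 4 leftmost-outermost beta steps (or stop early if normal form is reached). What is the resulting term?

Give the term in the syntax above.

Answer: (((\c.q) (\b.(\c.b))) (\b.(\c.b)))

Derivation:
Step 0: ((((\a.a) (\d.(\e.((d e) e)))) ((\b.(\c.b)) q)) (\b.(\c.b)))
Step 1: (((\d.(\e.((d e) e))) ((\b.(\c.b)) q)) (\b.(\c.b)))
Step 2: ((\e.((((\b.(\c.b)) q) e) e)) (\b.(\c.b)))
Step 3: ((((\b.(\c.b)) q) (\b.(\c.b))) (\b.(\c.b)))
Step 4: (((\c.q) (\b.(\c.b))) (\b.(\c.b)))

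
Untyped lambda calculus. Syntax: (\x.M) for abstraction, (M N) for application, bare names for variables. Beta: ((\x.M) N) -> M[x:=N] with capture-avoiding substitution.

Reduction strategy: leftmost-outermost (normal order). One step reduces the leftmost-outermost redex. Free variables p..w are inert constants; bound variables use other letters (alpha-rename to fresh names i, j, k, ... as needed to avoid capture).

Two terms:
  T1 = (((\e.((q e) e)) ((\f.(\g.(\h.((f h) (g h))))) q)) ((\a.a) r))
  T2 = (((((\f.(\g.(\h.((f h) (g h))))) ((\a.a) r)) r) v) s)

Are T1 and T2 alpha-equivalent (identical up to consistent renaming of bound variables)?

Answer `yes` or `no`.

Answer: no

Derivation:
Term 1: (((\e.((q e) e)) ((\f.(\g.(\h.((f h) (g h))))) q)) ((\a.a) r))
Term 2: (((((\f.(\g.(\h.((f h) (g h))))) ((\a.a) r)) r) v) s)
Alpha-equivalence: compare structure up to binder renaming.
Result: False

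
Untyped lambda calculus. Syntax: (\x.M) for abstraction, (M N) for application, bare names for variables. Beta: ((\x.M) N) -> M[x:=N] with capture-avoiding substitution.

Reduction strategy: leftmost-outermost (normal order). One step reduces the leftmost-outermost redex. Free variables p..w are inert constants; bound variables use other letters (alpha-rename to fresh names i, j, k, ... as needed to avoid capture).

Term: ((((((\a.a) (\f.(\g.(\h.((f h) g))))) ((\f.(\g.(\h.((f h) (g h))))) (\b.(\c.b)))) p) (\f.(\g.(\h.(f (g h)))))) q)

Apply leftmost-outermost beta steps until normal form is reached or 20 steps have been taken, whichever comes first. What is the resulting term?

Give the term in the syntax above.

Step 0: ((((((\a.a) (\f.(\g.(\h.((f h) g))))) ((\f.(\g.(\h.((f h) (g h))))) (\b.(\c.b)))) p) (\f.(\g.(\h.(f (g h)))))) q)
Step 1: (((((\f.(\g.(\h.((f h) g)))) ((\f.(\g.(\h.((f h) (g h))))) (\b.(\c.b)))) p) (\f.(\g.(\h.(f (g h)))))) q)
Step 2: ((((\g.(\h.((((\f.(\g.(\h.((f h) (g h))))) (\b.(\c.b))) h) g))) p) (\f.(\g.(\h.(f (g h)))))) q)
Step 3: (((\h.((((\f.(\g.(\h.((f h) (g h))))) (\b.(\c.b))) h) p)) (\f.(\g.(\h.(f (g h)))))) q)
Step 4: (((((\f.(\g.(\h.((f h) (g h))))) (\b.(\c.b))) (\f.(\g.(\h.(f (g h)))))) p) q)
Step 5: ((((\g.(\h.(((\b.(\c.b)) h) (g h)))) (\f.(\g.(\h.(f (g h)))))) p) q)
Step 6: (((\h.(((\b.(\c.b)) h) ((\f.(\g.(\h.(f (g h))))) h))) p) q)
Step 7: ((((\b.(\c.b)) p) ((\f.(\g.(\h.(f (g h))))) p)) q)
Step 8: (((\c.p) ((\f.(\g.(\h.(f (g h))))) p)) q)
Step 9: (p q)

Answer: (p q)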